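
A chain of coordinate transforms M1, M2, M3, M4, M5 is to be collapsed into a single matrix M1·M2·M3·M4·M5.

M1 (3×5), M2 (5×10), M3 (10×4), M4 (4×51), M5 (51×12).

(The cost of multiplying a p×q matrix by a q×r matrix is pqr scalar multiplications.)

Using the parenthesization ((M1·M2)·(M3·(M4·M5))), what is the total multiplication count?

(M1·M2): 3×5 by 5×10 → 3×10, cost 3·5·10 = 150
(M4·M5): 4×51 by 51×12 → 4×12, cost 4·51·12 = 2448
(M3·(M4·M5)): 10×4 by 4×12 → 10×12, cost 10·4·12 = 480; cumulative 2928
((M1·M2)·(M3·(M4·M5))): 3×10 by 10×12 → 3×12, cost 3·10·12 = 360; cumulative 3438
Total: 3438 scalar multiplications.

3438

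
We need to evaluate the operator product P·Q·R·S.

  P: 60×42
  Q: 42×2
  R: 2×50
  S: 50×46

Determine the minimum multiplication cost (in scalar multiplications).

Adjacent pairs: PQ = 60·42·2 = 5040; QR = 42·2·50 = 4200; RS = 2·50·46 = 4600.
Length 3: P..R: k=1: 0+4200+60·42·50=130200; k=2: 5040+0+60·2·50=11040 → min 11040 | Q..S: k=2: 0+4600+42·2·46=8464; k=3: 4200+0+42·50·46=100800 → min 8464.
Length 4: P..S: k=1: 0+8464+60·42·46=124384; k=2: 5040+4600+60·2·46=15160; k=3: 11040+0+60·50·46=149040 → min 15160.
Optimal order: ((P·Q)·(R·S)) with cost 15160.

15160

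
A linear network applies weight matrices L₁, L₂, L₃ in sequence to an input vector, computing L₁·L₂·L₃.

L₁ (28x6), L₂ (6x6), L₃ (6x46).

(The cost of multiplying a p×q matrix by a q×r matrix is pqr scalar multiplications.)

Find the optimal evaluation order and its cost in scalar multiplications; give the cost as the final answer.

8736

(L₁·(L₂·L₃)): cost 9384.
((L₁·L₂)·L₃): cost 8736.
Optimal: ((L₁·L₂)·L₃) with cost 8736.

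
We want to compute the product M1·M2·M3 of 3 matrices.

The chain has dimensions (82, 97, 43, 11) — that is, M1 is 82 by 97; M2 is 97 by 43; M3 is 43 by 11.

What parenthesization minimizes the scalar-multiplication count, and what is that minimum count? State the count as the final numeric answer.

133375

(M1·(M2·M3)): cost 133375.
((M1·M2)·M3): cost 380808.
Optimal: (M1·(M2·M3)) with cost 133375.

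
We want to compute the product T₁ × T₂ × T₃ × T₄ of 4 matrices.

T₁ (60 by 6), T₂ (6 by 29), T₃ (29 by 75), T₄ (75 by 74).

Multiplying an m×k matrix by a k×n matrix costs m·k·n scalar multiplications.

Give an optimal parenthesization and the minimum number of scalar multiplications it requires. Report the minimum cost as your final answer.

72990

Adjacent pairs: T₁T₂ = 60·6·29 = 10440; T₂T₃ = 6·29·75 = 13050; T₃T₄ = 29·75·74 = 160950.
Length 3: T₁..T₃: k=1: 0+13050+60·6·75=40050; k=2: 10440+0+60·29·75=140940 → min 40050 | T₂..T₄: k=2: 0+160950+6·29·74=173826; k=3: 13050+0+6·75·74=46350 → min 46350.
Length 4: T₁..T₄: k=1: 0+46350+60·6·74=72990; k=2: 10440+160950+60·29·74=300150; k=3: 40050+0+60·75·74=373050 → min 72990.
Optimal parenthesization: (T₁ × ((T₂ × T₃) × T₄)) with cost 72990.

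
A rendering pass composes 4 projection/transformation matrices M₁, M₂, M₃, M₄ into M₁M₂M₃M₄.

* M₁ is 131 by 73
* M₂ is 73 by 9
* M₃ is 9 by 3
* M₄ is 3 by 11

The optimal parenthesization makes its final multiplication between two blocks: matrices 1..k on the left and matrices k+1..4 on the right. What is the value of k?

Adjacent pairs: M₁M₂ = 131·73·9 = 86067; M₂M₃ = 73·9·3 = 1971; M₃M₄ = 9·3·11 = 297.
Length 3: M₁..M₃: k=1: 0+1971+131·73·3=30660; k=2: 86067+0+131·9·3=89604 → min 30660 | M₂..M₄: k=2: 0+297+73·9·11=7524; k=3: 1971+0+73·3·11=4380 → min 4380.
Top-level splits: k=1: (M₁..M₁)·(M₂..M₄) → 0+4380+131·73·11 = 109573; k=2: (M₁..M₂)·(M₃..M₄) → 86067+297+131·9·11 = 99333; k=3: (M₁..M₃)·(M₄..M₄) → 30660+0+131·3·11 = 34983.
Best split is after M₃, i.e. k = 3.

3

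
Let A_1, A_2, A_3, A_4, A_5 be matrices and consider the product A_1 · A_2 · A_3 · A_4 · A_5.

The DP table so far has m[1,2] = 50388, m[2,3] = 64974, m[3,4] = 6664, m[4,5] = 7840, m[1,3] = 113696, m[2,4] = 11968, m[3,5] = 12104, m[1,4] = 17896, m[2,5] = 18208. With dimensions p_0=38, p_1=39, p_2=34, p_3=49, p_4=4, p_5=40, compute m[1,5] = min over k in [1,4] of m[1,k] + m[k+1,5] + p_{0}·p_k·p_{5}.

m[1,5] = min over k∈[1,4] of m[1,k]+m[k+1,5]+p_{0}·p_k·p_{5}.
k=1: 0 + 18208 + 38·39·40 = 77488; k=2: 50388 + 12104 + 38·34·40 = 114172; k=3: 113696 + 7840 + 38·49·40 = 196016; k=4: 17896 + 0 + 38·4·40 = 23976.
Minimum: 23976 at k=4.

23976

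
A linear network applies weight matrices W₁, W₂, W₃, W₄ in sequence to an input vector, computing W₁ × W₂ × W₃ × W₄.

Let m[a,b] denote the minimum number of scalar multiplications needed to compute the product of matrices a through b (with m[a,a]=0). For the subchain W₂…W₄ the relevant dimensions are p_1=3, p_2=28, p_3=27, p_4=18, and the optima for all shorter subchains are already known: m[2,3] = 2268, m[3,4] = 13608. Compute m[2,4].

m[2,4] = min over k∈[2,3] of m[2,k]+m[k+1,4]+p_{1}·p_k·p_{4}.
k=2: 0 + 13608 + 3·28·18 = 15120; k=3: 2268 + 0 + 3·27·18 = 3726.
Minimum: 3726 at k=3.

3726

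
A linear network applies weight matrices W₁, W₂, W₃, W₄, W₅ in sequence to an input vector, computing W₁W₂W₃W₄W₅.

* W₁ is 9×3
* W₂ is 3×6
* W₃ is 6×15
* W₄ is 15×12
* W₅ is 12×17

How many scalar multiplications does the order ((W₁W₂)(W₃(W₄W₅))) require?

(W₁W₂): 9×3 by 3×6 → 9×6, cost 9·3·6 = 162
(W₄W₅): 15×12 by 12×17 → 15×17, cost 15·12·17 = 3060
(W₃(W₄W₅)): 6×15 by 15×17 → 6×17, cost 6·15·17 = 1530; cumulative 4590
((W₁W₂)(W₃(W₄W₅))): 9×6 by 6×17 → 9×17, cost 9·6·17 = 918; cumulative 5670
Total: 5670 scalar multiplications.

5670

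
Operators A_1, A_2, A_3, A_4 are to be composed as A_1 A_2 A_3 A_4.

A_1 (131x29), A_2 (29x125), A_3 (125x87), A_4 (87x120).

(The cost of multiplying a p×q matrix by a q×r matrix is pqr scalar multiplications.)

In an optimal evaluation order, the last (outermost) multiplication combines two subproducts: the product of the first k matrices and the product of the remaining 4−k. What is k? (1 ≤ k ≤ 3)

1

Adjacent pairs: A_1A_2 = 131·29·125 = 474875; A_2A_3 = 29·125·87 = 315375; A_3A_4 = 125·87·120 = 1305000.
Length 3: A_1..A_3: k=1: 0+315375+131·29·87=645888; k=2: 474875+0+131·125·87=1899500 → min 645888 | A_2..A_4: k=2: 0+1305000+29·125·120=1740000; k=3: 315375+0+29·87·120=618135 → min 618135.
Top-level splits: k=1: (A_1..A_1)·(A_2..A_4) → 0+618135+131·29·120 = 1074015; k=2: (A_1..A_2)·(A_3..A_4) → 474875+1305000+131·125·120 = 3744875; k=3: (A_1..A_3)·(A_4..A_4) → 645888+0+131·87·120 = 2013528.
Best split is after A_1, i.e. k = 1.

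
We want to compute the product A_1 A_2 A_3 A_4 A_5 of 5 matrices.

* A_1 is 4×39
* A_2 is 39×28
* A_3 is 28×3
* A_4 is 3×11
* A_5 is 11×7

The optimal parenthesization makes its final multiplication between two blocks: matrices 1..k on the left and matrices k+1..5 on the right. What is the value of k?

Adjacent pairs: A_1A_2 = 4·39·28 = 4368; A_2A_3 = 39·28·3 = 3276; A_3A_4 = 28·3·11 = 924; A_4A_5 = 3·11·7 = 231.
Length 3: A_1..A_3: k=1: 0+3276+4·39·3=3744; k=2: 4368+0+4·28·3=4704 → min 3744 | A_2..A_4: k=2: 0+924+39·28·11=12936; k=3: 3276+0+39·3·11=4563 → min 4563 | A_3..A_5: k=3: 0+231+28·3·7=819; k=4: 924+0+28·11·7=3080 → min 819.
Length 4: A_1..A_4: k=1: 0+4563+4·39·11=6279; k=2: 4368+924+4·28·11=6524; k=3: 3744+0+4·3·11=3876 → min 3876 | A_2..A_5: k=2: 0+819+39·28·7=8463; k=3: 3276+231+39·3·7=4326; k=4: 4563+0+39·11·7=7566 → min 4326.
Top-level splits: k=1: (A_1..A_1)·(A_2..A_5) → 0+4326+4·39·7 = 5418; k=2: (A_1..A_2)·(A_3..A_5) → 4368+819+4·28·7 = 5971; k=3: (A_1..A_3)·(A_4..A_5) → 3744+231+4·3·7 = 4059; k=4: (A_1..A_4)·(A_5..A_5) → 3876+0+4·11·7 = 4184.
Best split is after A_3, i.e. k = 3.

3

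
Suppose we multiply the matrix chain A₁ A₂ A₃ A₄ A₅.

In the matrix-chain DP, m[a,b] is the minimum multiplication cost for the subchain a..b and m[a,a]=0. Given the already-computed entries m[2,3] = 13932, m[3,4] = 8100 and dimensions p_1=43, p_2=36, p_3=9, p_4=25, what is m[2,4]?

m[2,4] = min over k∈[2,3] of m[2,k]+m[k+1,4]+p_{1}·p_k·p_{4}.
k=2: 0 + 8100 + 43·36·25 = 46800; k=3: 13932 + 0 + 43·9·25 = 23607.
Minimum: 23607 at k=3.

23607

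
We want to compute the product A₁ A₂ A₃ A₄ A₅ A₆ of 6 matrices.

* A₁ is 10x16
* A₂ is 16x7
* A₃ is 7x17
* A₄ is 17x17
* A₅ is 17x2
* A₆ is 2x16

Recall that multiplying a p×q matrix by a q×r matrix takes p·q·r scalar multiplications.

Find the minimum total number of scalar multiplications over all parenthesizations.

1680

Adjacent pairs: A₁A₂ = 10·16·7 = 1120; A₂A₃ = 16·7·17 = 1904; A₃A₄ = 7·17·17 = 2023; A₄A₅ = 17·17·2 = 578; A₅A₆ = 17·2·16 = 544.
Length 3: A₁..A₃: k=1: 0+1904+10·16·17=4624; k=2: 1120+0+10·7·17=2310 → min 2310 | A₂..A₄: k=2: 0+2023+16·7·17=3927; k=3: 1904+0+16·17·17=6528 → min 3927 | A₃..A₅: k=3: 0+578+7·17·2=816; k=4: 2023+0+7·17·2=2261 → min 816 | A₄..A₆: k=4: 0+544+17·17·16=5168; k=5: 578+0+17·2·16=1122 → min 1122.
Length 4: A₁..A₄: k=1: 0+3927+10·16·17=6647; k=2: 1120+2023+10·7·17=4333; k=3: 2310+0+10·17·17=5200 → min 4333 | A₂..A₅: k=2: 0+816+16·7·2=1040; k=3: 1904+578+16·17·2=3026; k=4: 3927+0+16·17·2=4471 → min 1040 | A₃..A₆: k=3: 0+1122+7·17·16=3026; k=4: 2023+544+7·17·16=4471; k=5: 816+0+7·2·16=1040 → min 1040.
Length 5: A₁..A₅: k=1: 0+1040+10·16·2=1360; k=2: 1120+816+10·7·2=2076; k=3: 2310+578+10·17·2=3228; k=4: 4333+0+10·17·2=4673 → min 1360 | A₂..A₆: k=2: 0+1040+16·7·16=2832; k=3: 1904+1122+16·17·16=7378; k=4: 3927+544+16·17·16=8823; k=5: 1040+0+16·2·16=1552 → min 1552.
Length 6: A₁..A₆: k=1: 0+1552+10·16·16=4112; k=2: 1120+1040+10·7·16=3280; k=3: 2310+1122+10·17·16=6152; k=4: 4333+544+10·17·16=7597; k=5: 1360+0+10·2·16=1680 → min 1680.
Optimal order: ((A₁ (A₂ (A₃ (A₄ A₅)))) A₆) with cost 1680.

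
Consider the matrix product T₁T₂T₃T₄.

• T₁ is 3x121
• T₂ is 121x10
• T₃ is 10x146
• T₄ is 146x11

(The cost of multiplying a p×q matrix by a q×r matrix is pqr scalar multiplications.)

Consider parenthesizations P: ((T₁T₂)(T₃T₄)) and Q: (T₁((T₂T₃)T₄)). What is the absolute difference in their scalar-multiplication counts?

354959

Order P = ((T₁T₂)(T₃T₄)): (T₁T₂): 3×121 by 121×10 → 3×10, cost 3·121·10 = 3630; (T₃T₄): 10×146 by 146×11 → 10×11, cost 10·146·11 = 16060; ((T₁T₂)(T₃T₄)): 3×10 by 10×11 → 3×11, cost 3·10·11 = 330; cumulative 20020. Total 20020.
Order Q = (T₁((T₂T₃)T₄)): (T₂T₃): 121×10 by 10×146 → 121×146, cost 121·10·146 = 176660; ((T₂T₃)T₄): 121×146 by 146×11 → 121×11, cost 121·146·11 = 194326; cumulative 370986; (T₁((T₂T₃)T₄)): 3×121 by 121×11 → 3×11, cost 3·121·11 = 3993; cumulative 374979. Total 374979.
Difference: |20020 − 374979| = 354959.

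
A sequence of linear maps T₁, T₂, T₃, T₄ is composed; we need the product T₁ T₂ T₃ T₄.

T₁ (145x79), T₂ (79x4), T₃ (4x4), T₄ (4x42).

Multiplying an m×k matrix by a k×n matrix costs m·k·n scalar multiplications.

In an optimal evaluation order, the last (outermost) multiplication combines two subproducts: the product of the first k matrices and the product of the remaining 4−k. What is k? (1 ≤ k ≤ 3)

2

Adjacent pairs: T₁T₂ = 145·79·4 = 45820; T₂T₃ = 79·4·4 = 1264; T₃T₄ = 4·4·42 = 672.
Length 3: T₁..T₃: k=1: 0+1264+145·79·4=47084; k=2: 45820+0+145·4·4=48140 → min 47084 | T₂..T₄: k=2: 0+672+79·4·42=13944; k=3: 1264+0+79·4·42=14536 → min 13944.
Top-level splits: k=1: (T₁..T₁)·(T₂..T₄) → 0+13944+145·79·42 = 495054; k=2: (T₁..T₂)·(T₃..T₄) → 45820+672+145·4·42 = 70852; k=3: (T₁..T₃)·(T₄..T₄) → 47084+0+145·4·42 = 71444.
Best split is after T₂, i.e. k = 2.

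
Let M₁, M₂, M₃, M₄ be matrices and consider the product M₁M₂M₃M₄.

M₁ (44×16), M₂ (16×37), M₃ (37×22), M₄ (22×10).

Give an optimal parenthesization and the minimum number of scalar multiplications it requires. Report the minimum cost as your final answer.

21100

Adjacent pairs: M₁M₂ = 44·16·37 = 26048; M₂M₃ = 16·37·22 = 13024; M₃M₄ = 37·22·10 = 8140.
Length 3: M₁..M₃: k=1: 0+13024+44·16·22=28512; k=2: 26048+0+44·37·22=61864 → min 28512 | M₂..M₄: k=2: 0+8140+16·37·10=14060; k=3: 13024+0+16·22·10=16544 → min 14060.
Length 4: M₁..M₄: k=1: 0+14060+44·16·10=21100; k=2: 26048+8140+44·37·10=50468; k=3: 28512+0+44·22·10=38192 → min 21100.
Optimal parenthesization: (M₁(M₂(M₃M₄))) with cost 21100.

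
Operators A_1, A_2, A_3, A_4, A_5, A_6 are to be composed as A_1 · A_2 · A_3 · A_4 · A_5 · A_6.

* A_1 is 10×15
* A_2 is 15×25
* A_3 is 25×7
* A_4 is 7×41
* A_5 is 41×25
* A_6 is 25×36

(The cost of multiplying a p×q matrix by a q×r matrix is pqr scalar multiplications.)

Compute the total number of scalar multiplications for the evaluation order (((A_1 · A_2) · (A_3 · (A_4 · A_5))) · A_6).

(A_1 · A_2): 10×15 by 15×25 → 10×25, cost 10·15·25 = 3750
(A_4 · A_5): 7×41 by 41×25 → 7×25, cost 7·41·25 = 7175
(A_3 · (A_4 · A_5)): 25×7 by 7×25 → 25×25, cost 25·7·25 = 4375; cumulative 11550
((A_1 · A_2) · (A_3 · (A_4 · A_5))): 10×25 by 25×25 → 10×25, cost 10·25·25 = 6250; cumulative 21550
(((A_1 · A_2) · (A_3 · (A_4 · A_5))) · A_6): 10×25 by 25×36 → 10×36, cost 10·25·36 = 9000; cumulative 30550
Total: 30550 scalar multiplications.

30550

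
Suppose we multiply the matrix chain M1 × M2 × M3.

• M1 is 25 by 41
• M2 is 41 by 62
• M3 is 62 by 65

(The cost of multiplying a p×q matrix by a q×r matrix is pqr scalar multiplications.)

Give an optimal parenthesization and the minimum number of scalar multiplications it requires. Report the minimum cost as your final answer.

164300

(M1 × (M2 × M3)): cost 231855.
((M1 × M2) × M3): cost 164300.
Optimal: ((M1 × M2) × M3) with cost 164300.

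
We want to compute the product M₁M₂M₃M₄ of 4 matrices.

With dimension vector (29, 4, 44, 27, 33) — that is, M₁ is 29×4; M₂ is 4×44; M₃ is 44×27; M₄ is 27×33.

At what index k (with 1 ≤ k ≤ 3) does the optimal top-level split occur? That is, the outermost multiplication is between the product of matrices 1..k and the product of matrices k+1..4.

Adjacent pairs: M₁M₂ = 29·4·44 = 5104; M₂M₃ = 4·44·27 = 4752; M₃M₄ = 44·27·33 = 39204.
Length 3: M₁..M₃: k=1: 0+4752+29·4·27=7884; k=2: 5104+0+29·44·27=39556 → min 7884 | M₂..M₄: k=2: 0+39204+4·44·33=45012; k=3: 4752+0+4·27·33=8316 → min 8316.
Top-level splits: k=1: (M₁..M₁)·(M₂..M₄) → 0+8316+29·4·33 = 12144; k=2: (M₁..M₂)·(M₃..M₄) → 5104+39204+29·44·33 = 86416; k=3: (M₁..M₃)·(M₄..M₄) → 7884+0+29·27·33 = 33723.
Best split is after M₁, i.e. k = 1.

1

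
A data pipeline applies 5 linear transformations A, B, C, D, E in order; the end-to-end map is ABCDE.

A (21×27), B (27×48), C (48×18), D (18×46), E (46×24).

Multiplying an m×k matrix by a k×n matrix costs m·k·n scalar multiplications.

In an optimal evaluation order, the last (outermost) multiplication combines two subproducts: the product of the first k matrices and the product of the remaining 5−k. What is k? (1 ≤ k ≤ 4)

3

Adjacent pairs: AB = 21·27·48 = 27216; BC = 27·48·18 = 23328; CD = 48·18·46 = 39744; DE = 18·46·24 = 19872.
Length 3: A..C: k=1: 0+23328+21·27·18=33534; k=2: 27216+0+21·48·18=45360 → min 33534 | B..D: k=2: 0+39744+27·48·46=99360; k=3: 23328+0+27·18·46=45684 → min 45684 | C..E: k=3: 0+19872+48·18·24=40608; k=4: 39744+0+48·46·24=92736 → min 40608.
Length 4: A..D: k=1: 0+45684+21·27·46=71766; k=2: 27216+39744+21·48·46=113328; k=3: 33534+0+21·18·46=50922 → min 50922 | B..E: k=2: 0+40608+27·48·24=71712; k=3: 23328+19872+27·18·24=54864; k=4: 45684+0+27·46·24=75492 → min 54864.
Top-level splits: k=1: (A..A)·(B..E) → 0+54864+21·27·24 = 68472; k=2: (A..B)·(C..E) → 27216+40608+21·48·24 = 92016; k=3: (A..C)·(D..E) → 33534+19872+21·18·24 = 62478; k=4: (A..D)·(E..E) → 50922+0+21·46·24 = 74106.
Best split is after C, i.e. k = 3.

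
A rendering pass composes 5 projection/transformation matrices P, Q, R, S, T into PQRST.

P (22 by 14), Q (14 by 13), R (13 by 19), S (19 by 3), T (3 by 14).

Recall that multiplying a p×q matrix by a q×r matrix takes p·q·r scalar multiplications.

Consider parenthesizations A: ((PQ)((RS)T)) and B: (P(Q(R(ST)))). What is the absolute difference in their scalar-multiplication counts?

1821

Order A = ((PQ)((RS)T)): (PQ): 22×14 by 14×13 → 22×13, cost 22·14·13 = 4004; (RS): 13×19 by 19×3 → 13×3, cost 13·19·3 = 741; ((RS)T): 13×3 by 3×14 → 13×14, cost 13·3·14 = 546; cumulative 1287; ((PQ)((RS)T)): 22×13 by 13×14 → 22×14, cost 22·13·14 = 4004; cumulative 9295. Total 9295.
Order B = (P(Q(R(ST)))): (ST): 19×3 by 3×14 → 19×14, cost 19·3·14 = 798; (R(ST)): 13×19 by 19×14 → 13×14, cost 13·19·14 = 3458; cumulative 4256; (Q(R(ST))): 14×13 by 13×14 → 14×14, cost 14·13·14 = 2548; cumulative 6804; (P(Q(R(ST)))): 22×14 by 14×14 → 22×14, cost 22·14·14 = 4312; cumulative 11116. Total 11116.
Difference: |9295 − 11116| = 1821.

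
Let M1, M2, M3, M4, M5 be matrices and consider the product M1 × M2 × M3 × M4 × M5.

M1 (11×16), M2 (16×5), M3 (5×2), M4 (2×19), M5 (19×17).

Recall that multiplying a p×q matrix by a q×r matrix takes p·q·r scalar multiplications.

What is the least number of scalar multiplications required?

1532

Adjacent pairs: M1M2 = 11·16·5 = 880; M2M3 = 16·5·2 = 160; M3M4 = 5·2·19 = 190; M4M5 = 2·19·17 = 646.
Length 3: M1..M3: k=1: 0+160+11·16·2=512; k=2: 880+0+11·5·2=990 → min 512 | M2..M4: k=2: 0+190+16·5·19=1710; k=3: 160+0+16·2·19=768 → min 768 | M3..M5: k=3: 0+646+5·2·17=816; k=4: 190+0+5·19·17=1805 → min 816.
Length 4: M1..M4: k=1: 0+768+11·16·19=4112; k=2: 880+190+11·5·19=2115; k=3: 512+0+11·2·19=930 → min 930 | M2..M5: k=2: 0+816+16·5·17=2176; k=3: 160+646+16·2·17=1350; k=4: 768+0+16·19·17=5936 → min 1350.
Length 5: M1..M5: k=1: 0+1350+11·16·17=4342; k=2: 880+816+11·5·17=2631; k=3: 512+646+11·2·17=1532; k=4: 930+0+11·19·17=4483 → min 1532.
Optimal order: ((M1 × (M2 × M3)) × (M4 × M5)) with cost 1532.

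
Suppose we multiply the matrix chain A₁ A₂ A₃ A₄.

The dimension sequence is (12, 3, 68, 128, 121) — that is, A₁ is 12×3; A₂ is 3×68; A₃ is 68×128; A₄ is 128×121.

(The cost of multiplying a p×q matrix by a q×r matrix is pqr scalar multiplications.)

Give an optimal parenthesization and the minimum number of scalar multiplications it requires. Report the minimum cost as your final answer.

Adjacent pairs: A₁A₂ = 12·3·68 = 2448; A₂A₃ = 3·68·128 = 26112; A₃A₄ = 68·128·121 = 1053184.
Length 3: A₁..A₃: k=1: 0+26112+12·3·128=30720; k=2: 2448+0+12·68·128=106896 → min 30720 | A₂..A₄: k=2: 0+1053184+3·68·121=1077868; k=3: 26112+0+3·128·121=72576 → min 72576.
Length 4: A₁..A₄: k=1: 0+72576+12·3·121=76932; k=2: 2448+1053184+12·68·121=1154368; k=3: 30720+0+12·128·121=216576 → min 76932.
Optimal parenthesization: (A₁ ((A₂ A₃) A₄)) with cost 76932.

76932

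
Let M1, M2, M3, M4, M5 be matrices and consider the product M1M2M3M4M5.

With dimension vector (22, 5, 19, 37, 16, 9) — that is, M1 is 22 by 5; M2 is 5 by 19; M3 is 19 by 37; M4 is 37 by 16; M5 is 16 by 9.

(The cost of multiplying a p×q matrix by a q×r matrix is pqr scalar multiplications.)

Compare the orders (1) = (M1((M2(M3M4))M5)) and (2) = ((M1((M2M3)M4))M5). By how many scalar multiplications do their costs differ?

Order (1) = (M1((M2(M3M4))M5)): (M3M4): 19×37 by 37×16 → 19×16, cost 19·37·16 = 11248; (M2(M3M4)): 5×19 by 19×16 → 5×16, cost 5·19·16 = 1520; cumulative 12768; ((M2(M3M4))M5): 5×16 by 16×9 → 5×9, cost 5·16·9 = 720; cumulative 13488; (M1((M2(M3M4))M5)): 22×5 by 5×9 → 22×9, cost 22·5·9 = 990; cumulative 14478. Total 14478.
Order (2) = ((M1((M2M3)M4))M5): (M2M3): 5×19 by 19×37 → 5×37, cost 5·19·37 = 3515; ((M2M3)M4): 5×37 by 37×16 → 5×16, cost 5·37·16 = 2960; cumulative 6475; (M1((M2M3)M4)): 22×5 by 5×16 → 22×16, cost 22·5·16 = 1760; cumulative 8235; ((M1((M2M3)M4))M5): 22×16 by 16×9 → 22×9, cost 22·16·9 = 3168; cumulative 11403. Total 11403.
Difference: |14478 − 11403| = 3075.

3075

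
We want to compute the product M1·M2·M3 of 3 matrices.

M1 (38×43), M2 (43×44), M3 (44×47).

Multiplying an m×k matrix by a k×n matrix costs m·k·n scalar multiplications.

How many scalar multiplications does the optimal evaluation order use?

150480

Order (M1·(M2·M3)): (M2·M3): 43×44 by 44×47 → 43×47, cost 43·44·47 = 88924; (M1·(M2·M3)): 38×43 by 43×47 → 38×47, cost 38·43·47 = 76798; cumulative 165722. Total 165722.
Order ((M1·M2)·M3): (M1·M2): 38×43 by 43×44 → 38×44, cost 38·43·44 = 71896; ((M1·M2)·M3): 38×44 by 44×47 → 38×47, cost 38·44·47 = 78584; cumulative 150480. Total 150480.
Minimum: 150480.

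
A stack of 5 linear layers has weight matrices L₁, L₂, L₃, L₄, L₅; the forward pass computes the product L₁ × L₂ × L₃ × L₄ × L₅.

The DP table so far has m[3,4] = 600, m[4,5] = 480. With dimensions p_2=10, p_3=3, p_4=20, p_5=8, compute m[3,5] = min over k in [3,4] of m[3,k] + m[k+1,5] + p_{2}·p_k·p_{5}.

m[3,5] = min over k∈[3,4] of m[3,k]+m[k+1,5]+p_{2}·p_k·p_{5}.
k=3: 0 + 480 + 10·3·8 = 720; k=4: 600 + 0 + 10·20·8 = 2200.
Minimum: 720 at k=3.

720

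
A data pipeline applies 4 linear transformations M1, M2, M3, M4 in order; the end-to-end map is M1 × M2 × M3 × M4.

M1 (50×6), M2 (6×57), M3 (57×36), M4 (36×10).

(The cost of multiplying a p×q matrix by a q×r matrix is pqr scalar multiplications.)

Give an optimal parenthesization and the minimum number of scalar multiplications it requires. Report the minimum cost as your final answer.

Adjacent pairs: M1M2 = 50·6·57 = 17100; M2M3 = 6·57·36 = 12312; M3M4 = 57·36·10 = 20520.
Length 3: M1..M3: k=1: 0+12312+50·6·36=23112; k=2: 17100+0+50·57·36=119700 → min 23112 | M2..M4: k=2: 0+20520+6·57·10=23940; k=3: 12312+0+6·36·10=14472 → min 14472.
Length 4: M1..M4: k=1: 0+14472+50·6·10=17472; k=2: 17100+20520+50·57·10=66120; k=3: 23112+0+50·36·10=41112 → min 17472.
Optimal parenthesization: (M1 × ((M2 × M3) × M4)) with cost 17472.

17472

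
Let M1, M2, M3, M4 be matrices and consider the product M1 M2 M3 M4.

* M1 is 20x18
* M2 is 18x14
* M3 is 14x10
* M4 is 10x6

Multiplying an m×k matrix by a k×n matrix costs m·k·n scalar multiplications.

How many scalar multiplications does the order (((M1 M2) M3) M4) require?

9040

(M1 M2): 20×18 by 18×14 → 20×14, cost 20·18·14 = 5040
((M1 M2) M3): 20×14 by 14×10 → 20×10, cost 20·14·10 = 2800; cumulative 7840
(((M1 M2) M3) M4): 20×10 by 10×6 → 20×6, cost 20·10·6 = 1200; cumulative 9040
Total: 9040 scalar multiplications.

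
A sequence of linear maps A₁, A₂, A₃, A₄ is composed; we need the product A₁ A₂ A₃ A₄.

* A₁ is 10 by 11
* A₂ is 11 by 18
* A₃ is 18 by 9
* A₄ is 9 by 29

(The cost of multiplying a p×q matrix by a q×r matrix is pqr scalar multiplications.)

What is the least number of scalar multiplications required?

Adjacent pairs: A₁A₂ = 10·11·18 = 1980; A₂A₃ = 11·18·9 = 1782; A₃A₄ = 18·9·29 = 4698.
Length 3: A₁..A₃: k=1: 0+1782+10·11·9=2772; k=2: 1980+0+10·18·9=3600 → min 2772 | A₂..A₄: k=2: 0+4698+11·18·29=10440; k=3: 1782+0+11·9·29=4653 → min 4653.
Length 4: A₁..A₄: k=1: 0+4653+10·11·29=7843; k=2: 1980+4698+10·18·29=11898; k=3: 2772+0+10·9·29=5382 → min 5382.
Optimal order: ((A₁ (A₂ A₃)) A₄) with cost 5382.

5382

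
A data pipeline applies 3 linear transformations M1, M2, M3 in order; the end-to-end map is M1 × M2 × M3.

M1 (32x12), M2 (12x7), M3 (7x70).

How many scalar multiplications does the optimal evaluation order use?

18368

Order (M1 × (M2 × M3)): (M2 × M3): 12×7 by 7×70 → 12×70, cost 12·7·70 = 5880; (M1 × (M2 × M3)): 32×12 by 12×70 → 32×70, cost 32·12·70 = 26880; cumulative 32760. Total 32760.
Order ((M1 × M2) × M3): (M1 × M2): 32×12 by 12×7 → 32×7, cost 32·12·7 = 2688; ((M1 × M2) × M3): 32×7 by 7×70 → 32×70, cost 32·7·70 = 15680; cumulative 18368. Total 18368.
Minimum: 18368.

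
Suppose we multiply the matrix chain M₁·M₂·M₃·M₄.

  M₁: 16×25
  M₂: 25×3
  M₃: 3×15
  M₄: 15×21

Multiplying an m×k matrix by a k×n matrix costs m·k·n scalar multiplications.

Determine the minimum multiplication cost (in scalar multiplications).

3153

Adjacent pairs: M₁M₂ = 16·25·3 = 1200; M₂M₃ = 25·3·15 = 1125; M₃M₄ = 3·15·21 = 945.
Length 3: M₁..M₃: k=1: 0+1125+16·25·15=7125; k=2: 1200+0+16·3·15=1920 → min 1920 | M₂..M₄: k=2: 0+945+25·3·21=2520; k=3: 1125+0+25·15·21=9000 → min 2520.
Length 4: M₁..M₄: k=1: 0+2520+16·25·21=10920; k=2: 1200+945+16·3·21=3153; k=3: 1920+0+16·15·21=6960 → min 3153.
Optimal order: ((M₁·M₂)·(M₃·M₄)) with cost 3153.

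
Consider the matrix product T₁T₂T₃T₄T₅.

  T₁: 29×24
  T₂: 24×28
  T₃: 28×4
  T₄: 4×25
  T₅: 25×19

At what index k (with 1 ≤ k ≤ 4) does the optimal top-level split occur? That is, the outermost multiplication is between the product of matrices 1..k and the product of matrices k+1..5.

3

Adjacent pairs: T₁T₂ = 29·24·28 = 19488; T₂T₃ = 24·28·4 = 2688; T₃T₄ = 28·4·25 = 2800; T₄T₅ = 4·25·19 = 1900.
Length 3: T₁..T₃: k=1: 0+2688+29·24·4=5472; k=2: 19488+0+29·28·4=22736 → min 5472 | T₂..T₄: k=2: 0+2800+24·28·25=19600; k=3: 2688+0+24·4·25=5088 → min 5088 | T₃..T₅: k=3: 0+1900+28·4·19=4028; k=4: 2800+0+28·25·19=16100 → min 4028.
Length 4: T₁..T₄: k=1: 0+5088+29·24·25=22488; k=2: 19488+2800+29·28·25=42588; k=3: 5472+0+29·4·25=8372 → min 8372 | T₂..T₅: k=2: 0+4028+24·28·19=16796; k=3: 2688+1900+24·4·19=6412; k=4: 5088+0+24·25·19=16488 → min 6412.
Top-level splits: k=1: (T₁..T₁)·(T₂..T₅) → 0+6412+29·24·19 = 19636; k=2: (T₁..T₂)·(T₃..T₅) → 19488+4028+29·28·19 = 38944; k=3: (T₁..T₃)·(T₄..T₅) → 5472+1900+29·4·19 = 9576; k=4: (T₁..T₄)·(T₅..T₅) → 8372+0+29·25·19 = 22147.
Best split is after T₃, i.e. k = 3.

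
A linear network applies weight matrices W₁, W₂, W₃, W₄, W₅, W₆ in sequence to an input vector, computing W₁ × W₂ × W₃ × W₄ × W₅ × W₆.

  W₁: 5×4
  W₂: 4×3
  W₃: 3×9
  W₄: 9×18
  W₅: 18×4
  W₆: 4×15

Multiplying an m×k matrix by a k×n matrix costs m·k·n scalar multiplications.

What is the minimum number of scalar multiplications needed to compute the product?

Adjacent pairs: W₁W₂ = 5·4·3 = 60; W₂W₃ = 4·3·9 = 108; W₃W₄ = 3·9·18 = 486; W₄W₅ = 9·18·4 = 648; W₅W₆ = 18·4·15 = 1080.
Length 3: W₁..W₃: k=1: 0+108+5·4·9=288; k=2: 60+0+5·3·9=195 → min 195 | W₂..W₄: k=2: 0+486+4·3·18=702; k=3: 108+0+4·9·18=756 → min 702 | W₃..W₅: k=3: 0+648+3·9·4=756; k=4: 486+0+3·18·4=702 → min 702 | W₄..W₆: k=4: 0+1080+9·18·15=3510; k=5: 648+0+9·4·15=1188 → min 1188.
Length 4: W₁..W₄: k=1: 0+702+5·4·18=1062; k=2: 60+486+5·3·18=816; k=3: 195+0+5·9·18=1005 → min 816 | W₂..W₅: k=2: 0+702+4·3·4=750; k=3: 108+648+4·9·4=900; k=4: 702+0+4·18·4=990 → min 750 | W₃..W₆: k=3: 0+1188+3·9·15=1593; k=4: 486+1080+3·18·15=2376; k=5: 702+0+3·4·15=882 → min 882.
Length 5: W₁..W₅: k=1: 0+750+5·4·4=830; k=2: 60+702+5·3·4=822; k=3: 195+648+5·9·4=1023; k=4: 816+0+5·18·4=1176 → min 822 | W₂..W₆: k=2: 0+882+4·3·15=1062; k=3: 108+1188+4·9·15=1836; k=4: 702+1080+4·18·15=2862; k=5: 750+0+4·4·15=990 → min 990.
Length 6: W₁..W₆: k=1: 0+990+5·4·15=1290; k=2: 60+882+5·3·15=1167; k=3: 195+1188+5·9·15=2058; k=4: 816+1080+5·18·15=3246; k=5: 822+0+5·4·15=1122 → min 1122.
Optimal order: (((W₁ × W₂) × ((W₃ × W₄) × W₅)) × W₆) with cost 1122.

1122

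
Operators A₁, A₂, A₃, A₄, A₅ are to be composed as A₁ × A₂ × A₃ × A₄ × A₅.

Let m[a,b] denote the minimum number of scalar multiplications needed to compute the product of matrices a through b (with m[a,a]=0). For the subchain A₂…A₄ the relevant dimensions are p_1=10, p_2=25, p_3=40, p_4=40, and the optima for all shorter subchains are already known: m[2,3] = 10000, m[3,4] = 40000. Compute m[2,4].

m[2,4] = min over k∈[2,3] of m[2,k]+m[k+1,4]+p_{1}·p_k·p_{4}.
k=2: 0 + 40000 + 10·25·40 = 50000; k=3: 10000 + 0 + 10·40·40 = 26000.
Minimum: 26000 at k=3.

26000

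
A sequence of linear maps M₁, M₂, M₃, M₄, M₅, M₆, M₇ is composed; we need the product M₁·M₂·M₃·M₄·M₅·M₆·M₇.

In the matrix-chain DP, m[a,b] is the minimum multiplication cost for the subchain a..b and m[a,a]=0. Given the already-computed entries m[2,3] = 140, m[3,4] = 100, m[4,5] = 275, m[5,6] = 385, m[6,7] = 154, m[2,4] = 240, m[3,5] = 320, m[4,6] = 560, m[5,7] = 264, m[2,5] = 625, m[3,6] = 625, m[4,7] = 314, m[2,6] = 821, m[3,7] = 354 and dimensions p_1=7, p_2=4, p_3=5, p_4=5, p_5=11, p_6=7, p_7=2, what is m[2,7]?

410

m[2,7] = min over k∈[2,6] of m[2,k]+m[k+1,7]+p_{1}·p_k·p_{7}.
k=2: 0 + 354 + 7·4·2 = 410; k=3: 140 + 314 + 7·5·2 = 524; k=4: 240 + 264 + 7·5·2 = 574; k=5: 625 + 154 + 7·11·2 = 933; k=6: 821 + 0 + 7·7·2 = 919.
Minimum: 410 at k=2.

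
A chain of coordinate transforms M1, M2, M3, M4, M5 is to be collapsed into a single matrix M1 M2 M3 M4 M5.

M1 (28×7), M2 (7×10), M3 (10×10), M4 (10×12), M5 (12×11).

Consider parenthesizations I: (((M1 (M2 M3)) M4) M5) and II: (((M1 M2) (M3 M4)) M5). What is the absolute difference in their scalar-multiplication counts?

500

Order I = (((M1 (M2 M3)) M4) M5): (M2 M3): 7×10 by 10×10 → 7×10, cost 7·10·10 = 700; (M1 (M2 M3)): 28×7 by 7×10 → 28×10, cost 28·7·10 = 1960; cumulative 2660; ((M1 (M2 M3)) M4): 28×10 by 10×12 → 28×12, cost 28·10·12 = 3360; cumulative 6020; (((M1 (M2 M3)) M4) M5): 28×12 by 12×11 → 28×11, cost 28·12·11 = 3696; cumulative 9716. Total 9716.
Order II = (((M1 M2) (M3 M4)) M5): (M1 M2): 28×7 by 7×10 → 28×10, cost 28·7·10 = 1960; (M3 M4): 10×10 by 10×12 → 10×12, cost 10·10·12 = 1200; ((M1 M2) (M3 M4)): 28×10 by 10×12 → 28×12, cost 28·10·12 = 3360; cumulative 6520; (((M1 M2) (M3 M4)) M5): 28×12 by 12×11 → 28×11, cost 28·12·11 = 3696; cumulative 10216. Total 10216.
Difference: |9716 − 10216| = 500.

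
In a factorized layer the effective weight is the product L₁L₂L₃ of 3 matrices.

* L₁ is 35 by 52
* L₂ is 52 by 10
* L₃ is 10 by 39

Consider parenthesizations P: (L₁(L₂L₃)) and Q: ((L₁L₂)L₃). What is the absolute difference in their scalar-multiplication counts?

Order P = (L₁(L₂L₃)): (L₂L₃): 52×10 by 10×39 → 52×39, cost 52·10·39 = 20280; (L₁(L₂L₃)): 35×52 by 52×39 → 35×39, cost 35·52·39 = 70980; cumulative 91260. Total 91260.
Order Q = ((L₁L₂)L₃): (L₁L₂): 35×52 by 52×10 → 35×10, cost 35·52·10 = 18200; ((L₁L₂)L₃): 35×10 by 10×39 → 35×39, cost 35·10·39 = 13650; cumulative 31850. Total 31850.
Difference: |91260 − 31850| = 59410.

59410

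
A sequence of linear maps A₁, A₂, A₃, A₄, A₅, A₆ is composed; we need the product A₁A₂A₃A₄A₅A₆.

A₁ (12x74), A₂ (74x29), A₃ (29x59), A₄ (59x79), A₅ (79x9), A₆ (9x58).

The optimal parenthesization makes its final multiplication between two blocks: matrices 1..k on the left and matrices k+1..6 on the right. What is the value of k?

Adjacent pairs: A₁A₂ = 12·74·29 = 25752; A₂A₃ = 74·29·59 = 126614; A₃A₄ = 29·59·79 = 135169; A₄A₅ = 59·79·9 = 41949; A₅A₆ = 79·9·58 = 41238.
Length 3: A₁..A₃: k=1: 0+126614+12·74·59=179006; k=2: 25752+0+12·29·59=46284 → min 46284 | A₂..A₄: k=2: 0+135169+74·29·79=304703; k=3: 126614+0+74·59·79=471528 → min 304703 | A₃..A₅: k=3: 0+41949+29·59·9=57348; k=4: 135169+0+29·79·9=155788 → min 57348 | A₄..A₆: k=4: 0+41238+59·79·58=311576; k=5: 41949+0+59·9·58=72747 → min 72747.
Length 4: A₁..A₄: k=1: 0+304703+12·74·79=374855; k=2: 25752+135169+12·29·79=188413; k=3: 46284+0+12·59·79=102216 → min 102216 | A₂..A₅: k=2: 0+57348+74·29·9=76662; k=3: 126614+41949+74·59·9=207857; k=4: 304703+0+74·79·9=357317 → min 76662 | A₃..A₆: k=3: 0+72747+29·59·58=171985; k=4: 135169+41238+29·79·58=309285; k=5: 57348+0+29·9·58=72486 → min 72486.
Length 5: A₁..A₅: k=1: 0+76662+12·74·9=84654; k=2: 25752+57348+12·29·9=86232; k=3: 46284+41949+12·59·9=94605; k=4: 102216+0+12·79·9=110748 → min 84654 | A₂..A₆: k=2: 0+72486+74·29·58=196954; k=3: 126614+72747+74·59·58=452589; k=4: 304703+41238+74·79·58=685009; k=5: 76662+0+74·9·58=115290 → min 115290.
Top-level splits: k=1: (A₁..A₁)·(A₂..A₆) → 0+115290+12·74·58 = 166794; k=2: (A₁..A₂)·(A₃..A₆) → 25752+72486+12·29·58 = 118422; k=3: (A₁..A₃)·(A₄..A₆) → 46284+72747+12·59·58 = 160095; k=4: (A₁..A₄)·(A₅..A₆) → 102216+41238+12·79·58 = 198438; k=5: (A₁..A₅)·(A₆..A₆) → 84654+0+12·9·58 = 90918.
Best split is after A₅, i.e. k = 5.

5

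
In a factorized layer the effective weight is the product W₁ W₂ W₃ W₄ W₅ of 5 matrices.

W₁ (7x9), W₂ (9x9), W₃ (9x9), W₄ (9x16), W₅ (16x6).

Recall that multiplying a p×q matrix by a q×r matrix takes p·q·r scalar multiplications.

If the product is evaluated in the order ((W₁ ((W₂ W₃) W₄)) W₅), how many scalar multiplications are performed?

3705

(W₂ W₃): 9×9 by 9×9 → 9×9, cost 9·9·9 = 729
((W₂ W₃) W₄): 9×9 by 9×16 → 9×16, cost 9·9·16 = 1296; cumulative 2025
(W₁ ((W₂ W₃) W₄)): 7×9 by 9×16 → 7×16, cost 7·9·16 = 1008; cumulative 3033
((W₁ ((W₂ W₃) W₄)) W₅): 7×16 by 16×6 → 7×6, cost 7·16·6 = 672; cumulative 3705
Total: 3705 scalar multiplications.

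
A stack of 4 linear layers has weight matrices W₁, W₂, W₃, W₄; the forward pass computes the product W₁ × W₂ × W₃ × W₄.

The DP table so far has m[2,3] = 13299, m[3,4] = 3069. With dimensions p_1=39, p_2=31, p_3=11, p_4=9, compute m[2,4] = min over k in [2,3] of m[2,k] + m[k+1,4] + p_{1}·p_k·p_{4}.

13950

m[2,4] = min over k∈[2,3] of m[2,k]+m[k+1,4]+p_{1}·p_k·p_{4}.
k=2: 0 + 3069 + 39·31·9 = 13950; k=3: 13299 + 0 + 39·11·9 = 17160.
Minimum: 13950 at k=2.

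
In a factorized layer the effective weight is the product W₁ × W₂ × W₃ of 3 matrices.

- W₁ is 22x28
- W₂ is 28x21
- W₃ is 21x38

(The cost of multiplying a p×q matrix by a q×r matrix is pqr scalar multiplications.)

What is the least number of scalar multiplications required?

30492

Order (W₁ × (W₂ × W₃)): (W₂ × W₃): 28×21 by 21×38 → 28×38, cost 28·21·38 = 22344; (W₁ × (W₂ × W₃)): 22×28 by 28×38 → 22×38, cost 22·28·38 = 23408; cumulative 45752. Total 45752.
Order ((W₁ × W₂) × W₃): (W₁ × W₂): 22×28 by 28×21 → 22×21, cost 22·28·21 = 12936; ((W₁ × W₂) × W₃): 22×21 by 21×38 → 22×38, cost 22·21·38 = 17556; cumulative 30492. Total 30492.
Minimum: 30492.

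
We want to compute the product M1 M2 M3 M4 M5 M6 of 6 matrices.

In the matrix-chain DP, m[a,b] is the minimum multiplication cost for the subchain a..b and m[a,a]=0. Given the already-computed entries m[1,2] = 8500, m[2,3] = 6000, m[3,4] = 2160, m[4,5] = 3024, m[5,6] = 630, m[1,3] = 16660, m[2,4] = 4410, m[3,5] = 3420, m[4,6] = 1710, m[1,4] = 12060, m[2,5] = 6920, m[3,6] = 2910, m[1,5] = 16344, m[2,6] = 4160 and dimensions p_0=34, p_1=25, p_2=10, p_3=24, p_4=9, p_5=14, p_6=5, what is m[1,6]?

m[1,6] = min over k∈[1,5] of m[1,k]+m[k+1,6]+p_{0}·p_k·p_{6}.
k=1: 0 + 4160 + 34·25·5 = 8410; k=2: 8500 + 2910 + 34·10·5 = 13110; k=3: 16660 + 1710 + 34·24·5 = 22450; k=4: 12060 + 630 + 34·9·5 = 14220; k=5: 16344 + 0 + 34·14·5 = 18724.
Minimum: 8410 at k=1.

8410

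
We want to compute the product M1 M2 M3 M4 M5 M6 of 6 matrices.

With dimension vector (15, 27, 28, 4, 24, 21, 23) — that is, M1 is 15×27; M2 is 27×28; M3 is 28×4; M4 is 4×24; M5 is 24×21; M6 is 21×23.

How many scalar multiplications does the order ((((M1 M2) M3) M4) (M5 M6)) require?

34332

(M1 M2): 15×27 by 27×28 → 15×28, cost 15·27·28 = 11340
((M1 M2) M3): 15×28 by 28×4 → 15×4, cost 15·28·4 = 1680; cumulative 13020
(((M1 M2) M3) M4): 15×4 by 4×24 → 15×24, cost 15·4·24 = 1440; cumulative 14460
(M5 M6): 24×21 by 21×23 → 24×23, cost 24·21·23 = 11592
((((M1 M2) M3) M4) (M5 M6)): 15×24 by 24×23 → 15×23, cost 15·24·23 = 8280; cumulative 34332
Total: 34332 scalar multiplications.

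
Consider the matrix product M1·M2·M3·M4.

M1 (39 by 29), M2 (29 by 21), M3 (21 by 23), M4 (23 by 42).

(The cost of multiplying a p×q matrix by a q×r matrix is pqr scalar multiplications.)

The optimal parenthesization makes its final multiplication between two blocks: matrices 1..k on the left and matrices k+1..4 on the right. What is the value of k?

3

Adjacent pairs: M1M2 = 39·29·21 = 23751; M2M3 = 29·21·23 = 14007; M3M4 = 21·23·42 = 20286.
Length 3: M1..M3: k=1: 0+14007+39·29·23=40020; k=2: 23751+0+39·21·23=42588 → min 40020 | M2..M4: k=2: 0+20286+29·21·42=45864; k=3: 14007+0+29·23·42=42021 → min 42021.
Top-level splits: k=1: (M1..M1)·(M2..M4) → 0+42021+39·29·42 = 89523; k=2: (M1..M2)·(M3..M4) → 23751+20286+39·21·42 = 78435; k=3: (M1..M3)·(M4..M4) → 40020+0+39·23·42 = 77694.
Best split is after M3, i.e. k = 3.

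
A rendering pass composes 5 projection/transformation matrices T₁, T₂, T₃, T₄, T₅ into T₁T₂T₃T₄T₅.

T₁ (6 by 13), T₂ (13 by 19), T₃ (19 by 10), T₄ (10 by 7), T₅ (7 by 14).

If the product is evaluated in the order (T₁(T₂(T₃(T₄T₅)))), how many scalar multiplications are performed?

(T₄T₅): 10×7 by 7×14 → 10×14, cost 10·7·14 = 980
(T₃(T₄T₅)): 19×10 by 10×14 → 19×14, cost 19·10·14 = 2660; cumulative 3640
(T₂(T₃(T₄T₅))): 13×19 by 19×14 → 13×14, cost 13·19·14 = 3458; cumulative 7098
(T₁(T₂(T₃(T₄T₅)))): 6×13 by 13×14 → 6×14, cost 6·13·14 = 1092; cumulative 8190
Total: 8190 scalar multiplications.

8190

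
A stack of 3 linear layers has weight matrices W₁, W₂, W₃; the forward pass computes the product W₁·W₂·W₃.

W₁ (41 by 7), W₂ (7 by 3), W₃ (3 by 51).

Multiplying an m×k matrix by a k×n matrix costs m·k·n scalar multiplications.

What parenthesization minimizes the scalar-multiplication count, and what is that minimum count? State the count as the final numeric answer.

7134

(W₁·(W₂·W₃)): cost 15708.
((W₁·W₂)·W₃): cost 7134.
Optimal: ((W₁·W₂)·W₃) with cost 7134.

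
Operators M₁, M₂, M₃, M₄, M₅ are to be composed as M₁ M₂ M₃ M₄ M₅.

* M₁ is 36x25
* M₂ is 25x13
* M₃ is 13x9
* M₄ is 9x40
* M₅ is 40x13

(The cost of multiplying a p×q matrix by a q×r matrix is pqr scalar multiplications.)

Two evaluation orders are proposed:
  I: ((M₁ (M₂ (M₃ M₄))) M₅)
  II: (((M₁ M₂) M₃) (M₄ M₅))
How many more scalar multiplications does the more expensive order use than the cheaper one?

47596

Order I = ((M₁ (M₂ (M₃ M₄))) M₅): (M₃ M₄): 13×9 by 9×40 → 13×40, cost 13·9·40 = 4680; (M₂ (M₃ M₄)): 25×13 by 13×40 → 25×40, cost 25·13·40 = 13000; cumulative 17680; (M₁ (M₂ (M₃ M₄))): 36×25 by 25×40 → 36×40, cost 36·25·40 = 36000; cumulative 53680; ((M₁ (M₂ (M₃ M₄))) M₅): 36×40 by 40×13 → 36×13, cost 36·40·13 = 18720; cumulative 72400. Total 72400.
Order II = (((M₁ M₂) M₃) (M₄ M₅)): (M₁ M₂): 36×25 by 25×13 → 36×13, cost 36·25·13 = 11700; ((M₁ M₂) M₃): 36×13 by 13×9 → 36×9, cost 36·13·9 = 4212; cumulative 15912; (M₄ M₅): 9×40 by 40×13 → 9×13, cost 9·40·13 = 4680; (((M₁ M₂) M₃) (M₄ M₅)): 36×9 by 9×13 → 36×13, cost 36·9·13 = 4212; cumulative 24804. Total 24804.
Difference: |72400 − 24804| = 47596.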